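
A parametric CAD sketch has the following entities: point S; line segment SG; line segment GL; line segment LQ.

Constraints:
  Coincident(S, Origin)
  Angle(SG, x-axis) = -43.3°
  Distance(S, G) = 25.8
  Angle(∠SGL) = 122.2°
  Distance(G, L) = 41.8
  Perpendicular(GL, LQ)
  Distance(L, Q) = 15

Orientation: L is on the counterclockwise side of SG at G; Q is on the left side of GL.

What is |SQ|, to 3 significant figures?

56.0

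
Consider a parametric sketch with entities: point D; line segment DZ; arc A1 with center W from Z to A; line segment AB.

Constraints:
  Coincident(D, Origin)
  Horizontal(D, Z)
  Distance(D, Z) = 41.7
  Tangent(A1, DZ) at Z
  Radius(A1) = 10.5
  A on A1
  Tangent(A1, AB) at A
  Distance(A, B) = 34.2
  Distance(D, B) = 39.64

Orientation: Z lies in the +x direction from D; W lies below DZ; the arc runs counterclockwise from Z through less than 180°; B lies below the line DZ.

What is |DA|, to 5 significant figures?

32.875

Checks: ∠(WZ, ZD) = 90.00° ✓; |WZ| = 10.50 ✓; |WA| = 10.50 ✓; ∠(WA, AB) = 90.00° ✓; |AB| = 34.20 ✓; |DB| = 39.64 ✓.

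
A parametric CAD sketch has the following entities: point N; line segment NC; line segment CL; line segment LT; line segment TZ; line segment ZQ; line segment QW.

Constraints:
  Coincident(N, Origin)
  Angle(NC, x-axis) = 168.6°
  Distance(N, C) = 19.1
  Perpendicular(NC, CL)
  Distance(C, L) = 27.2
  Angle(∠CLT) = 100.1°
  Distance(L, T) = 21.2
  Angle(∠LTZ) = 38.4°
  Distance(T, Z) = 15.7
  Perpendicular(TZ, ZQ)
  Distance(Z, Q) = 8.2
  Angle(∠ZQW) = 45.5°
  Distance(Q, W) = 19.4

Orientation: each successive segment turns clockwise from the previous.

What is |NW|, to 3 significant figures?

26.3

N is at the origin; NC runs at 168.6° with length 19.1, so C = (-18.7, 3.78). NC ⟂ CL, so CL runs at 78.6°; with |CL| = 27.2, L = (-13.3, 30.4). ∠CLT = 100.1° gives LT at -1.30° from the x-axis; with |LT| = 21.2, T = (7.85, 30.0). ∠LTZ = 38.4° gives TZ at -143° from the x-axis; with |TZ| = 15.7, Z = (-4.67, 20.5). TZ ⟂ ZQ, so ZQ runs at 127°; with |ZQ| = 8.2, Q = (-9.62, 27.0). ∠ZQW = 45.5° gives QW at -7.40° from the x-axis; with |QW| = 19.4, W = (9.62, 24.5). Then |NW| = |W − N| = 26.3.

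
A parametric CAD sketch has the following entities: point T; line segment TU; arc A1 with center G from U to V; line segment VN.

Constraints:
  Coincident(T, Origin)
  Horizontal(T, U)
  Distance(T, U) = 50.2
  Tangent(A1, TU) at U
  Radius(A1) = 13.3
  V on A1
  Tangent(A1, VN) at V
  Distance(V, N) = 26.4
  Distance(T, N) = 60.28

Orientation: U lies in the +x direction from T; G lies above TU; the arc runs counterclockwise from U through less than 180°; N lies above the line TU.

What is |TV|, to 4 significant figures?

64.19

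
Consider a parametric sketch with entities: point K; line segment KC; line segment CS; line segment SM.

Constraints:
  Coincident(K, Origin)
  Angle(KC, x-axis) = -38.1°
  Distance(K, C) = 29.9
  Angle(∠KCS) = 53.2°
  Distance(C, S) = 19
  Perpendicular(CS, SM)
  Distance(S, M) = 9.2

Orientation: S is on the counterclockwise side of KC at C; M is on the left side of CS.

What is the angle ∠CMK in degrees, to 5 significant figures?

111.61°

K is at the origin; KC runs at -38.1° with length 29.9, so C = 29.9·(cos -38.1°, sin -38.1°) = (23.529, -18.449). ∠KCS = 53.2°, so CS runs at -38.1° + (180° − 53.2°) = 88.700° from the x-axis; with |CS| = 19.0, S = C + 19.0·(cos 88.700°, sin 88.700°) = (23.960, 0.54574). CS is perpendicular to SM; with |SM| = 9.2 on the left of CS, M = S + 9.2·(-0.99974, 0.022687) = (14.763, 0.75446). Then cos ∠CMK = MC·MK / (|MC||MK|), giving 111.61°.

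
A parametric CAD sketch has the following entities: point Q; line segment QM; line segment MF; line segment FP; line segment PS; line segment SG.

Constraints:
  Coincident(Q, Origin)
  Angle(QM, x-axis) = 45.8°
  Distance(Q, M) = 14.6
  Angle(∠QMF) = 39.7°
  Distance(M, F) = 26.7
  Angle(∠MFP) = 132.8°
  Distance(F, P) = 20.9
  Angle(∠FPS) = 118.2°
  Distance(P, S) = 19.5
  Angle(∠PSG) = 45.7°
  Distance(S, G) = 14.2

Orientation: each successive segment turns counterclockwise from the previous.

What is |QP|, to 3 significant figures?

30.3

∠QMF = 39.7° gives MF at -174° from the x-axis; with |MF| = 26.7, F = (-16.4, 7.63). ∠MFP = 132.8° gives FP at -127° from the x-axis; with |FP| = 20.9, P = (-28.9, -9.13). Then |QP| = |P − Q| = 30.3.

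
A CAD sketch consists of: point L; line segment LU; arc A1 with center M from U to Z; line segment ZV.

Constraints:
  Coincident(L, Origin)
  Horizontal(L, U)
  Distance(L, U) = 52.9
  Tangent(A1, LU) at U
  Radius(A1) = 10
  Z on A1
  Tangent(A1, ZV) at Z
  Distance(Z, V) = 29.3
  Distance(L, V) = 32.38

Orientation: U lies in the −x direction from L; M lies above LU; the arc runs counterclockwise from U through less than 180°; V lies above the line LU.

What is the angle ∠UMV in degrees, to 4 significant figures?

111.9°

Checks: |MZ| = 10.00 ✓; ∠(MZ, ZV) = 90.00° ✓; |ZV| = 29.30 ✓; |LV| = 32.38 ✓.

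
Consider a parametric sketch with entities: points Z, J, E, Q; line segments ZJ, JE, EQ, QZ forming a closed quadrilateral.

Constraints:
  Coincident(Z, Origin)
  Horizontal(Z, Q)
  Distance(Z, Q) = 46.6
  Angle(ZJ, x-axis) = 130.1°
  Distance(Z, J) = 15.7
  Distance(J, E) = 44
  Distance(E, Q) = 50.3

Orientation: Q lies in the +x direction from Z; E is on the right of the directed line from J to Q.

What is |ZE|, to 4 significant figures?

29.63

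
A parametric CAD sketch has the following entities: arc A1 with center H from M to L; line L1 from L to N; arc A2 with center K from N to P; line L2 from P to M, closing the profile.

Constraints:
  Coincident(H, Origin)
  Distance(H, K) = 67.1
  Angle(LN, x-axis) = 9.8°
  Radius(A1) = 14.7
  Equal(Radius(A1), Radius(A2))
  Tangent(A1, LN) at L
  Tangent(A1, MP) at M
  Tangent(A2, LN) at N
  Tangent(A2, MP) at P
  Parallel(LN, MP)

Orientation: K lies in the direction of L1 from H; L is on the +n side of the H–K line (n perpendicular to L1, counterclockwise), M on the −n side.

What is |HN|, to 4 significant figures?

68.69

The slot axis is L1's direction at 9.8°, so u = (cos 9.8°, sin 9.8°) = (0.9854, 0.1702) and n = (−sin 9.8°, cos 9.8°) = (-0.1702, 0.9854). H is at the origin and K lies 67.1 along u from H, so K = 67.1·u = (66.12, 11.42). Tangency of A1 to both parallel lines with radius 14.7 puts L and M at H ± 14.7·n: L = (-2.502, 14.49), M = (2.502, -14.49). Equal radii place N and P the same way about K: N = K + 14.7·n = (63.62, 25.91), P = K − 14.7·n = (68.62, -3.064). Then |HN| = |N − H| = 68.69.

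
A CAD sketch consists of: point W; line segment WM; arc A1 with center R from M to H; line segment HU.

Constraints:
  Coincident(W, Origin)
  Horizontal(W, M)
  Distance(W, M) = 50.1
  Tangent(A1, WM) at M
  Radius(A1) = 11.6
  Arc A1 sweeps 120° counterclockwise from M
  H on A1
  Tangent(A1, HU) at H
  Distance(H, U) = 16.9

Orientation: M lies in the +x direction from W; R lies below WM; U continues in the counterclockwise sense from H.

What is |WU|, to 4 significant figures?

58.13

On A1, M sits at bearing 90° from R; a 120° counterclockwise sweep puts H at bearing 210°, so H = R + 11.6·(cos 210°, sin 210°) = (40.05, -17.40). The tangent condition forces RH to be normal to HU, so HU runs along (−sin 210°, cos 210°); with |HU| = 16.9, U = (48.50, -32.04). Then |WU| = |U − W| = 58.13.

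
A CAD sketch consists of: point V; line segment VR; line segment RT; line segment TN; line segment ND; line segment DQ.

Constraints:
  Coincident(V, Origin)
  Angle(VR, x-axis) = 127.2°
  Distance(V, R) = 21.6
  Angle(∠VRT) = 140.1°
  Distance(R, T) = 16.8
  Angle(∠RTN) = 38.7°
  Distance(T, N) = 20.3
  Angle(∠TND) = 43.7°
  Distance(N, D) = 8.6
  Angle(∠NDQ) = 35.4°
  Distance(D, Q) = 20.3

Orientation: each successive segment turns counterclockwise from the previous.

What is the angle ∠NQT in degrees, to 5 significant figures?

61.667°

∠TND = 43.7° gives ND at 84.700° from the x-axis; with |ND| = 8.6, D = (-16.032, 13.610). ∠NDQ = 35.4° gives DQ at -130.70° from the x-axis; with |DQ| = 20.3, Q = (-29.269, -1.7802). Then cos ∠NQT = QN·QT / (|QN||QT|), giving 61.667°.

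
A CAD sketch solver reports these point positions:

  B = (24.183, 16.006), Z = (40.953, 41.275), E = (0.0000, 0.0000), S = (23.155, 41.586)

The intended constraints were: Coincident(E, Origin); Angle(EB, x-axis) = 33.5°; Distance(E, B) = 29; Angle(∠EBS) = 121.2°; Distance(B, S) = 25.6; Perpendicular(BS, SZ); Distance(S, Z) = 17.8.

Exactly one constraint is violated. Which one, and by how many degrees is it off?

Perpendicular(BS, SZ) — off by 3.30°.

E = (0.00, 0.00) ✓; EB at 33.50° ✓; |EB| = 29.00 ✓; ∠EBS = 121.2° ✓; |BS| = 25.60 ✓; ∠(BS, SZ) = 93.30° ✗; |SZ| = 17.80 ✓.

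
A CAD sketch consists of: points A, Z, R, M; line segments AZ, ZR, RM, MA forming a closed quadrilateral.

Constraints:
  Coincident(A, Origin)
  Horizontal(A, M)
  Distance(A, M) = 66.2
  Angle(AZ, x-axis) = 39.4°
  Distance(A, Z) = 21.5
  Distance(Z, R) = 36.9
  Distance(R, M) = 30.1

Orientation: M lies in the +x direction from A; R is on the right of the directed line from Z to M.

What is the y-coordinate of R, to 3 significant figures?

-14.9

Checks: |ZR| = 36.90 ✓; |RM| = 30.10 ✓.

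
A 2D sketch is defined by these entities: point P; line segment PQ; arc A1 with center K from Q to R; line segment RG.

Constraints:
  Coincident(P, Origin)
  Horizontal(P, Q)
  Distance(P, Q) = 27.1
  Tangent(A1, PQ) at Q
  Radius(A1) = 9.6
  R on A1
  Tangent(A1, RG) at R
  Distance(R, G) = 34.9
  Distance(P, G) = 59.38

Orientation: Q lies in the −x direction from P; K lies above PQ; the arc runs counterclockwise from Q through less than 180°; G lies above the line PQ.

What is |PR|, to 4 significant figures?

24.90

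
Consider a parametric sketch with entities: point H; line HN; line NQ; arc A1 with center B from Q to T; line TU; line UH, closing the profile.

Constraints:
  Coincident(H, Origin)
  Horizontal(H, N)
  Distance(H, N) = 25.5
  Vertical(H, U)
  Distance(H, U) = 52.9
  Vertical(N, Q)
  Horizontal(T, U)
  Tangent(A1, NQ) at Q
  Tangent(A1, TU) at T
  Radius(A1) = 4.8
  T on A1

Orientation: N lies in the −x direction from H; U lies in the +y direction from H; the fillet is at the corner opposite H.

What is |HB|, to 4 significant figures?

52.37

H is at the origin; HN is horizontal with |HN| = 25.5 and N on the −x side, so N = (-25.50, 0.000). H and U share the same x with |HU| = 52.9 and U on the +y side, so U = (0.000, 52.90). The virtual corner opposite H is at (-25.50, 52.90). Tangency of A1 to NQ means the radius BQ is perpendicular to NQ and A1 meets TU tangentially, so BT is at right angles to TU, with radius 4.8, so the center B sits 4.8 in from both sides at B = (-20.70, 48.10). Then |HB| = |B − H| = 52.37.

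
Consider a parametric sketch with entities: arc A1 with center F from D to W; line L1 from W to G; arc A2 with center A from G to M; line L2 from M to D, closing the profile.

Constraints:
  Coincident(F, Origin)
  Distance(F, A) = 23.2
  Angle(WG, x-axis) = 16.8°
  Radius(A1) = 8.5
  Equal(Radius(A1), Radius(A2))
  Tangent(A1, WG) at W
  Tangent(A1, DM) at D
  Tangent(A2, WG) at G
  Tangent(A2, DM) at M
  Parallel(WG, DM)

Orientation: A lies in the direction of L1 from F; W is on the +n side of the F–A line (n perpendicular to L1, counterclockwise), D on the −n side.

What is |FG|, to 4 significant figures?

24.71

Tangency of A1 to both parallel lines with radius 8.5 puts W and D at F ± 8.5·n: W = (-2.457, 8.137), D = (2.457, -8.137). Equal radii place G and M the same way about A: G = A + 8.5·n = (19.75, 14.84), M = A − 8.5·n = (24.67, -1.432). Then |FG| = |G − F| = 24.71.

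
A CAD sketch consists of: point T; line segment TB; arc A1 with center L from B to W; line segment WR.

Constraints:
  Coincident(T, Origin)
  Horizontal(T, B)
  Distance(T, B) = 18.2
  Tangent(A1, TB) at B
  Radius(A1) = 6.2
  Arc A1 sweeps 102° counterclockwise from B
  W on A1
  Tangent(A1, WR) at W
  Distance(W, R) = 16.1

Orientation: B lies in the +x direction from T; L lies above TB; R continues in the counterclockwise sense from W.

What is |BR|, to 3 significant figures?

23.4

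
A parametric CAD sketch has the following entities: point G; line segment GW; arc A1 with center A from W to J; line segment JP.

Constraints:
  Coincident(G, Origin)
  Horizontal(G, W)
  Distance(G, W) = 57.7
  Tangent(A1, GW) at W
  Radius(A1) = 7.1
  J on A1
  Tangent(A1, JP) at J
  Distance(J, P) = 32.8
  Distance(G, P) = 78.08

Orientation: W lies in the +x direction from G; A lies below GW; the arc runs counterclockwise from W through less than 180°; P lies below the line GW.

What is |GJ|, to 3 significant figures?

52.6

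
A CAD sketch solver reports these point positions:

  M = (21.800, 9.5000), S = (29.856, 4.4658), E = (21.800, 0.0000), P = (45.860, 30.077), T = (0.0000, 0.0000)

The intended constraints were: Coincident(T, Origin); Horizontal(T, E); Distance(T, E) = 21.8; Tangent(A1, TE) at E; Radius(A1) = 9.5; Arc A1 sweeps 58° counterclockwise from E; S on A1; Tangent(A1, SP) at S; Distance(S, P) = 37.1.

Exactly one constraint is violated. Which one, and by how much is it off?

Distance(S, P) = 37.1 — off by 6.90.

T = (0.00, 0.00) ✓; T.y = 0.00, E.y = 0.00 ✓; |TE| = 21.80 ✓; ∠(ME, ET) = 90.00° ✓; |ME| = 9.500 ✓; bearing(M→S) − bearing(M→E) = 58.00° ✓; |MS| = 9.500 ✓; ∠(MS, SP) = 90.00° ✓; |SP| = 30.20 ✗.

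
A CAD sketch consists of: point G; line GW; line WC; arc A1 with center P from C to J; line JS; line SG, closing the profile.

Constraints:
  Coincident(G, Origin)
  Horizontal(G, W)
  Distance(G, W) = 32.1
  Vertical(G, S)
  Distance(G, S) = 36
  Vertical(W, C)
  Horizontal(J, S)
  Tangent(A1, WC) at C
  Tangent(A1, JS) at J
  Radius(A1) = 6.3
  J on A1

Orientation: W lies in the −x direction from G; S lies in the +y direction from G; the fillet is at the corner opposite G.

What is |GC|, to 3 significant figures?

43.7

The virtual corner opposite G is at (-32.1, 36.0). Since A1 is tangent to WC there, PC ⟂ WC and A1 meets JS tangentially, so PJ is at right angles to JS, with radius 6.3, so the center P sits 6.3 in from both sides at P = (-25.8, 29.7). That places the tangent points at C = (-32.1, 29.7) on WC and J = (-25.8, 36.0) on JS. Then |GC| = |C − G| = 43.7.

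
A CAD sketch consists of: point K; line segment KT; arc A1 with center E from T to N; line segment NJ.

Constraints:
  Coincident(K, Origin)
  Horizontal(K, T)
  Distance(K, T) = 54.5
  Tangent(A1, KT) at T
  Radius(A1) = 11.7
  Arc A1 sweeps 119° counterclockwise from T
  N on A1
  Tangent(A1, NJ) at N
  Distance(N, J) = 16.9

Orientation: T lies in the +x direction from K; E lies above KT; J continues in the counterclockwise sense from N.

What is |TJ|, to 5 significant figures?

32.218

On A1, T sits at bearing -90° from E; a 119° counterclockwise sweep puts N at bearing 29°, so N = E + 11.7·(cos 29°, sin 29°) = (64.733, 17.372). Since A1 is tangent to NJ there, EN ⟂ NJ, so NJ runs along (−sin 29°, cos 29°); with |NJ| = 16.9, J = (56.540, 32.153). Then |TJ| = |J − T| = 32.218.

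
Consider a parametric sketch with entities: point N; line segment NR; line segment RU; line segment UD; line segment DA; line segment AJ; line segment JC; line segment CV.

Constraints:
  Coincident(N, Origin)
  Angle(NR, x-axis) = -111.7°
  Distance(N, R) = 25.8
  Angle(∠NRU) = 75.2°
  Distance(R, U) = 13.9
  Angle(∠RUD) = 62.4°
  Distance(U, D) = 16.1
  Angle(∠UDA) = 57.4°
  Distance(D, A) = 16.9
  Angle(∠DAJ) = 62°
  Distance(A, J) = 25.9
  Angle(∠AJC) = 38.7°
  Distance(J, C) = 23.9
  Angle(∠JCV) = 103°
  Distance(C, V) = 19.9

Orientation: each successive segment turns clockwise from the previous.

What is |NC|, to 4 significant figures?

10.67

∠DAJ = 62.0° gives AJ at 145.3° from the x-axis; with |AJ| = 25.9, J = (-29.50, -10.71). ∠AJC = 38.7° gives JC at 4.000° from the x-axis; with |JC| = 23.9, C = (-5.654, -9.044). Then |NC| = |C − N| = 10.67.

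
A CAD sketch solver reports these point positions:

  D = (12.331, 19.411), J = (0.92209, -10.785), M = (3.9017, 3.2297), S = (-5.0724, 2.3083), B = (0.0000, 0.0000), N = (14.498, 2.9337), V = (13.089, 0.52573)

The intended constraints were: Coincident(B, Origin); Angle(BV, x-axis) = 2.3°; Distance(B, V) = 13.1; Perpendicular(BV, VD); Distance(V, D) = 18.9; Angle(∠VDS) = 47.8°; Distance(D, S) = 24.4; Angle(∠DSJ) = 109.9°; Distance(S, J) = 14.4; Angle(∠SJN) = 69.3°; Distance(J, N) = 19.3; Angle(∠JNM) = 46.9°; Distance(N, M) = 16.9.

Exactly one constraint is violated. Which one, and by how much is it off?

Distance(N, M) = 16.9 — off by 6.30.

B = (0.00, 0.00) ✓; BV at 2.300° ✓; |BV| = 13.10 ✓; ∠(BV, VD) = 90.00° ✓; |VD| = 18.90 ✓; ∠VDS = 47.80° ✓; |DS| = 24.40 ✓; ∠DSJ = 109.9° ✓; |SJ| = 14.40 ✓; ∠SJN = 69.30° ✓; |JN| = 19.30 ✓; ∠JNM = 46.90° ✓; |NM| = 10.60 ✗.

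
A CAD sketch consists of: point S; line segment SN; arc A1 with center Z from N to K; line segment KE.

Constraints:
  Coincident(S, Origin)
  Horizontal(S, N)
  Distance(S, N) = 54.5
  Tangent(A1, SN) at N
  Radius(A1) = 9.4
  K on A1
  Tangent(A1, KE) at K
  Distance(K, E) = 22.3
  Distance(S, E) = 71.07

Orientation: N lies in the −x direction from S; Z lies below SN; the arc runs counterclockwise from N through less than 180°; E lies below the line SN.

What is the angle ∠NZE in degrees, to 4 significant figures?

158.1°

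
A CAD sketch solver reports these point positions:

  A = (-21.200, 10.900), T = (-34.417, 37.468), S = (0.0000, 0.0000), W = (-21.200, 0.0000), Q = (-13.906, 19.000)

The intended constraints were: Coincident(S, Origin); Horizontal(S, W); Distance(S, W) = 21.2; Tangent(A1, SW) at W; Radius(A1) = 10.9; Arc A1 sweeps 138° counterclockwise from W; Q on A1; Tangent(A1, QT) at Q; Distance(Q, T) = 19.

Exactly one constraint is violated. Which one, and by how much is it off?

Distance(Q, T) = 19 — off by 8.60.

S = (0.00, 0.00) ✓; S.y = 0.00, W.y = 0.00 ✓; |SW| = 21.20 ✓; ∠(AW, WS) = 90.00° ✓; |AW| = 10.90 ✓; bearing(A→Q) − bearing(A→W) = 138.0° ✓; |AQ| = 10.90 ✓; ∠(AQ, QT) = 90.00° ✓; |QT| = 27.60 ✗.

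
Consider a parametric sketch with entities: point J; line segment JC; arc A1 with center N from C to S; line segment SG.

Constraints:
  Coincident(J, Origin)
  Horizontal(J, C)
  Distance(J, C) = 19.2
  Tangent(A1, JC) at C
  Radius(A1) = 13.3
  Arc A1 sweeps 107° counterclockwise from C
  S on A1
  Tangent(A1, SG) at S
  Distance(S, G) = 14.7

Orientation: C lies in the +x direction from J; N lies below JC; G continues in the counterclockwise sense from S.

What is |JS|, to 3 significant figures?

18.4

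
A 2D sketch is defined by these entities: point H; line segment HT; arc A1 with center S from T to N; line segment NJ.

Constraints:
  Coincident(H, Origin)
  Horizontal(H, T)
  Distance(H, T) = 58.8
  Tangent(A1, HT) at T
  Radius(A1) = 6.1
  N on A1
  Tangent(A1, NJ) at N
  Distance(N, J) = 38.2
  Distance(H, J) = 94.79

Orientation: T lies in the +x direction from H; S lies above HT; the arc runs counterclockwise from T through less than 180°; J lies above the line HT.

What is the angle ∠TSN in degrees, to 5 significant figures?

44.154°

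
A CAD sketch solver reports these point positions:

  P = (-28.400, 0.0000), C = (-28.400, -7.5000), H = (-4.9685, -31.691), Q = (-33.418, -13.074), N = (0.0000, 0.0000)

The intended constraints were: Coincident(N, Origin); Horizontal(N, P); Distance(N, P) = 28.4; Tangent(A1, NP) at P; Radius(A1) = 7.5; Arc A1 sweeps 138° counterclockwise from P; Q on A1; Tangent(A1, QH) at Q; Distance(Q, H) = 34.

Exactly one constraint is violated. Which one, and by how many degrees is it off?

Tangent(A1, QH) at Q — off by 8.79°.

N = (0.00, 0.00) ✓; N.y = 0.00, P.y = 0.00 ✓; |NP| = 28.40 ✓; ∠(CP, PN) = 90.00° ✓; |CP| = 7.500 ✓; bearing(C→Q) − bearing(C→P) = 138.0° ✓; |CQ| = 7.500 ✓; ∠(CQ, QH) = 81.21° ✗; |QH| = 34.00 ✓.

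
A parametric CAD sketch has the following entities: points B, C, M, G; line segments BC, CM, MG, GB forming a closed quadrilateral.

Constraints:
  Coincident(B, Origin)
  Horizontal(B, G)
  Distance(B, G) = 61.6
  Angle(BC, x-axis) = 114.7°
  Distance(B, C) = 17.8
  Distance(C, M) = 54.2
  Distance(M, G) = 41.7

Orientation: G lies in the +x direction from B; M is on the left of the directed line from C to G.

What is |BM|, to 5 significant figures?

56.459

Checks: |CM| = 54.20 ✓; |MG| = 41.70 ✓.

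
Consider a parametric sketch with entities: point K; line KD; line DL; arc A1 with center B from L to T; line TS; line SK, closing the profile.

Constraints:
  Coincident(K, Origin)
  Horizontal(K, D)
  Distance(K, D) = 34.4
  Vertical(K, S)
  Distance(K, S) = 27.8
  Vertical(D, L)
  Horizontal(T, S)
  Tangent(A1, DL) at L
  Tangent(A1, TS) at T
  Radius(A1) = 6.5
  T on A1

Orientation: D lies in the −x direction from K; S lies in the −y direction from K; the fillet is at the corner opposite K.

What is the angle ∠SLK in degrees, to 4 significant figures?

42.47°

The virtual corner opposite K is at (-34.40, -27.80). Since A1 is tangent to DL there, BL ⟂ DL and since A1 is tangent to TS there, BT ⟂ TS, with radius 6.5, so the center B sits 6.5 in from both sides at B = (-27.90, -21.30). That places the tangent points at L = (-34.40, -21.30) on DL and T = (-27.90, -27.80) on TS. Then cos ∠SLK = LS·LK / (|LS||LK|), giving 42.47°.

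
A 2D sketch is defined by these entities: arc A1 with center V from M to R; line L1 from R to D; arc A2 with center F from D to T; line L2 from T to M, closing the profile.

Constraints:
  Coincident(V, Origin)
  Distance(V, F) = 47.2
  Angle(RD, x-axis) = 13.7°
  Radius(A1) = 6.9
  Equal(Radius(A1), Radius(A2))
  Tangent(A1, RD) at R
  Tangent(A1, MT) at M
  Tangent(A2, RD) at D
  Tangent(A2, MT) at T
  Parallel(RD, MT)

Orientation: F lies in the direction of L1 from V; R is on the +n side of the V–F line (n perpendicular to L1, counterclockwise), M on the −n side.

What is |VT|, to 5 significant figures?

47.702

Tangency of A1 to both parallel lines with radius 6.9 puts R and M at V ± 6.9·n: R = (-1.6342, 6.7037), M = (1.6342, -6.7037). Equal radii place D and T the same way about F: D = F + 6.9·n = (44.223, 17.882), T = F − 6.9·n = (47.491, 4.4751). Then |VT| = |T − V| = 47.702.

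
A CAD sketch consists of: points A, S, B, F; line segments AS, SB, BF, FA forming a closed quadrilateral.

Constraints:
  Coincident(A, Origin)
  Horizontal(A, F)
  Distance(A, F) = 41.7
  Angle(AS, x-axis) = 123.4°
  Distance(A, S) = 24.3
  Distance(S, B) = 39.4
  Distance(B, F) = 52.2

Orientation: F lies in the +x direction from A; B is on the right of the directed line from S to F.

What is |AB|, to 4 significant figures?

19.90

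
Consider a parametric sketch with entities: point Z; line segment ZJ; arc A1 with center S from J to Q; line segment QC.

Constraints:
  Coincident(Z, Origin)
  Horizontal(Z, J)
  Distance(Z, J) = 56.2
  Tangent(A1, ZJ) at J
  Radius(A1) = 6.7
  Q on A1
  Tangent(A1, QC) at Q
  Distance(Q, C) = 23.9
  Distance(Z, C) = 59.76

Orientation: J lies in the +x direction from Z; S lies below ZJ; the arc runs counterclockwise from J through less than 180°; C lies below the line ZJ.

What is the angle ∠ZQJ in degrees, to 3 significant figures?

125°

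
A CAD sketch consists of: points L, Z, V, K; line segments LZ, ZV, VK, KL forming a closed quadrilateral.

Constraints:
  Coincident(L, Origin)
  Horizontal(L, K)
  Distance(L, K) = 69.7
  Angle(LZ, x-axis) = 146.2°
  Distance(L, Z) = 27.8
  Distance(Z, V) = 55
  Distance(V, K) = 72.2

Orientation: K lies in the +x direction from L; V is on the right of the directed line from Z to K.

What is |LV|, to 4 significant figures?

32.24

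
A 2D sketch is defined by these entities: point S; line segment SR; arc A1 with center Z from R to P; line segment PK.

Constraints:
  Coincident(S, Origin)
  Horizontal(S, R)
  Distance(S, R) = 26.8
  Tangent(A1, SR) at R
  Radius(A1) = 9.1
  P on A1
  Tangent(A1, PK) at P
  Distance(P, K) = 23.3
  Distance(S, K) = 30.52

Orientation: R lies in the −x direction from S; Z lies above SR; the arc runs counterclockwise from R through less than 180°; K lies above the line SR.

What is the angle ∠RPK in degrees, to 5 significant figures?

143.95°

Checks: |ZP| = 9.100 ✓; ∠(ZP, PK) = 90.00° ✓; |PK| = 23.30 ✓; |SK| = 30.52 ✓.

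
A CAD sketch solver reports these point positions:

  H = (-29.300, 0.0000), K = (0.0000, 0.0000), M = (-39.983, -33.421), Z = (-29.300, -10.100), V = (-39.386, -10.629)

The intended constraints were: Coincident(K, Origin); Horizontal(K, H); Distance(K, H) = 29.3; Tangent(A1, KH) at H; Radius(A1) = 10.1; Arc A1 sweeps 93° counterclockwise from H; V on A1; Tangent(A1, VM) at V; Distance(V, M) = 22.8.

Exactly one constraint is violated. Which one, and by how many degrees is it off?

Tangent(A1, VM) at V — off by 4.50°.

K = (0.00, 0.00) ✓; K.y = 0.00, H.y = 0.00 ✓; |KH| = 29.30 ✓; ∠(ZH, HK) = 90.00° ✓; |ZH| = 10.10 ✓; bearing(Z→V) − bearing(Z→H) = 93.00° ✓; |ZV| = 10.10 ✓; ∠(ZV, VM) = 94.50° ✗; |VM| = 22.80 ✓.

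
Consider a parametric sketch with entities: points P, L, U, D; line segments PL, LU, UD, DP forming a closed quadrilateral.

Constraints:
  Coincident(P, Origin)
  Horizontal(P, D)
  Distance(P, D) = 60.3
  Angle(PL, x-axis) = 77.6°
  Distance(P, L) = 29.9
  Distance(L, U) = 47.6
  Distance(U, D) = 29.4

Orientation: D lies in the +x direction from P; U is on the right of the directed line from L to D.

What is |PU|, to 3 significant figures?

34.4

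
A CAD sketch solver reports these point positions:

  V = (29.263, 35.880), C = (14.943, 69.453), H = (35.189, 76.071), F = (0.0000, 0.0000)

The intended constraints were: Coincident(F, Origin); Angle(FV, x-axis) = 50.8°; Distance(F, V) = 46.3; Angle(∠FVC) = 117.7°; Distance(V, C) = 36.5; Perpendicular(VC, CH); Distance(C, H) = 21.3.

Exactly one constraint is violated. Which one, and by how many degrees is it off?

Perpendicular(VC, CH) — off by 5.00°.

F = (0.00, 0.00) ✓; FV at 50.80° ✓; |FV| = 46.30 ✓; ∠FVC = 117.7° ✓; |VC| = 36.50 ✓; ∠(VC, CH) = 95.00° ✗; |CH| = 21.30 ✓.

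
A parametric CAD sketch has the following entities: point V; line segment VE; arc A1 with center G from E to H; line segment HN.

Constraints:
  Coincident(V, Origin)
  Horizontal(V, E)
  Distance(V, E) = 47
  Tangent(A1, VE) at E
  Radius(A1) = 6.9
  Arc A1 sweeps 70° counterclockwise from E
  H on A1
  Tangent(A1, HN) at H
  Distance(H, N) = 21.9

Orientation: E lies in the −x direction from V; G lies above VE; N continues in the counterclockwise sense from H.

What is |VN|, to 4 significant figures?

41.49

V is at the origin; V and E share the same y with |VE| = 47.0 and E on the −x side, so E = (-47.00, 0.000). A1 meets VE tangentially, so GE is at right angles to VE, so G = E + (0, 6.9) = (-47.00, 6.900). On A1, E sits at bearing -90° from G; a 70° counterclockwise sweep puts H at bearing -20°, so H = G + 6.9·(cos -20°, sin -20°) = (-40.52, 4.540). Tangency of A1 to HN means the radius GH is perpendicular to HN, so HN runs along (−sin -20°, cos -20°); with |HN| = 21.9, N = (-33.03, 25.12). Then |VN| = |N − V| = 41.49.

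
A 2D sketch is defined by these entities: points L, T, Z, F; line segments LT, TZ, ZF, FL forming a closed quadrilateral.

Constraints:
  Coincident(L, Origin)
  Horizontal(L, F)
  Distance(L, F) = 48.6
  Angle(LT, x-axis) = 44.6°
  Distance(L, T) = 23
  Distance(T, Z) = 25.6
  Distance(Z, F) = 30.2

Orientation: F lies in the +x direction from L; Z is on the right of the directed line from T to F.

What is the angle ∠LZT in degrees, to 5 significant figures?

57.311°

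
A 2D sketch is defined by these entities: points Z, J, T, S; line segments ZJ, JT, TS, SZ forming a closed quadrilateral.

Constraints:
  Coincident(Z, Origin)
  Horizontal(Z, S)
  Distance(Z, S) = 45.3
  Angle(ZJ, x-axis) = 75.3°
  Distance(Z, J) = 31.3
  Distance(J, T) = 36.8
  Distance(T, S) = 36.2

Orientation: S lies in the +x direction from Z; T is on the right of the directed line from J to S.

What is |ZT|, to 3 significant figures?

11.7

Checks: |JT| = 36.80 ✓; |TS| = 36.20 ✓.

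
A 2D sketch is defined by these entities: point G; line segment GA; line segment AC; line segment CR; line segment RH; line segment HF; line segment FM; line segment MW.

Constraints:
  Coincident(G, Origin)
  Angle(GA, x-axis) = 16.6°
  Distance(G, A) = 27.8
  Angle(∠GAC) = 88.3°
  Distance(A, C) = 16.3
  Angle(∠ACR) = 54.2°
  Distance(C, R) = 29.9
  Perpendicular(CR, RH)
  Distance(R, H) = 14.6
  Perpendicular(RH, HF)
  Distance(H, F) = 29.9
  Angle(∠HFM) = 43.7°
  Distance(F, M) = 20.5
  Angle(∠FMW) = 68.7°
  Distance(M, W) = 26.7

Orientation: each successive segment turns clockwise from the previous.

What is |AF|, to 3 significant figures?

9.63

G is at the origin; GA runs at 16.6° with length 27.8, so A = (26.6, 7.94). ∠GAC = 88.3° gives AC at -75.1° from the x-axis; with |AC| = 16.3, C = (30.8, -7.81). ∠ACR = 54.2° gives CR at 159° from the x-axis; with |CR| = 29.9, R = (2.90, 2.86). CR ⟂ RH, so RH runs at 69.1°; with |RH| = 14.6, H = (8.11, 16.5). RH ⟂ HF, so HF runs at -20.9°; with |HF| = 29.9, F = (36.0, 5.83). Then |AF| = |F − A| = 9.63.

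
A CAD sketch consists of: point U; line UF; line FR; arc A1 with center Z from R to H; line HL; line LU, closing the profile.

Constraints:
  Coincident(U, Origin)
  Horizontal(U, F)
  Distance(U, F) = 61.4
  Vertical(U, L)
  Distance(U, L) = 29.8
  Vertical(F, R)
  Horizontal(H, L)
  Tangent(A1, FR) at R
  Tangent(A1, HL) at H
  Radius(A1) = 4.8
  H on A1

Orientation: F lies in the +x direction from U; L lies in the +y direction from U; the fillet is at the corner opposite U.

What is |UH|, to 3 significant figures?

64.0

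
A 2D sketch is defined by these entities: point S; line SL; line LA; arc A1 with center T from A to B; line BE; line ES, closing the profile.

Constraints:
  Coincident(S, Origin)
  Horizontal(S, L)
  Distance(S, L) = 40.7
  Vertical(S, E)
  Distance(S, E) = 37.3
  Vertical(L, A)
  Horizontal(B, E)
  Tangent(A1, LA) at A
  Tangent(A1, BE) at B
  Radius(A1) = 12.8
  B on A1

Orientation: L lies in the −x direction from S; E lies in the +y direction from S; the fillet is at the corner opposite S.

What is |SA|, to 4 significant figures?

47.51

S is at the origin; SL is horizontal with |SL| = 40.7 and L on the −x side, so L = (-40.70, 0.000). S and E share the same x with |SE| = 37.3 and E on the +y side, so E = (0.000, 37.30). The virtual corner opposite S is at (-40.70, 37.30). Tangency of A1 to LA means the radius TA is perpendicular to LA and A1 meets BE tangentially, so TB is at right angles to BE, with radius 12.8, so the center T sits 12.8 in from both sides at T = (-27.90, 24.50). That places the tangent points at A = (-40.70, 24.50) on LA and B = (-27.90, 37.30) on BE. Then |SA| = |A − S| = 47.51.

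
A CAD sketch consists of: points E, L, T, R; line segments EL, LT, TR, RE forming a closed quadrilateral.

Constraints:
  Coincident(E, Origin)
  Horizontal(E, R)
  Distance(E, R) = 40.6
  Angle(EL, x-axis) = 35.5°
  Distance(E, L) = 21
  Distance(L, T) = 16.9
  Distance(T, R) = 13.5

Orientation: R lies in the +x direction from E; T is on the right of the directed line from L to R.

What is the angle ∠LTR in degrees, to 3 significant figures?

121°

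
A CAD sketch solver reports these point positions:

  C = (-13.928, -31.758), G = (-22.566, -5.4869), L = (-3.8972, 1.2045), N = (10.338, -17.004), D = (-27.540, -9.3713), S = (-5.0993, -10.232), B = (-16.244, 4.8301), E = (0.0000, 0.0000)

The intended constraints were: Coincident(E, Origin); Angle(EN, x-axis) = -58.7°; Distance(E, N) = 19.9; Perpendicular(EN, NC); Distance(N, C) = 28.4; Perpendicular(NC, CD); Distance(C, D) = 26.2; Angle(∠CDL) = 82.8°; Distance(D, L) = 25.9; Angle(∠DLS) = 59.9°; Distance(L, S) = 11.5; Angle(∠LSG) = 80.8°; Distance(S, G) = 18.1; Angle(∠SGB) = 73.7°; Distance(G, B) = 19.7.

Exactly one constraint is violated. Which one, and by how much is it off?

Distance(G, B) = 19.7 — off by 7.60.

E = (0.00, 0.00) ✓; EN at -58.70° ✓; |EN| = 19.90 ✓; ∠(EN, NC) = 90.00° ✓; |NC| = 28.40 ✓; ∠(NC, CD) = 90.00° ✓; |CD| = 26.20 ✓; ∠CDL = 82.80° ✓; |DL| = 25.90 ✓; ∠DLS = 59.90° ✓; |LS| = 11.50 ✓; ∠LSG = 80.80° ✓; |SG| = 18.10 ✓; ∠SGB = 73.70° ✓; |GB| = 12.10 ✗.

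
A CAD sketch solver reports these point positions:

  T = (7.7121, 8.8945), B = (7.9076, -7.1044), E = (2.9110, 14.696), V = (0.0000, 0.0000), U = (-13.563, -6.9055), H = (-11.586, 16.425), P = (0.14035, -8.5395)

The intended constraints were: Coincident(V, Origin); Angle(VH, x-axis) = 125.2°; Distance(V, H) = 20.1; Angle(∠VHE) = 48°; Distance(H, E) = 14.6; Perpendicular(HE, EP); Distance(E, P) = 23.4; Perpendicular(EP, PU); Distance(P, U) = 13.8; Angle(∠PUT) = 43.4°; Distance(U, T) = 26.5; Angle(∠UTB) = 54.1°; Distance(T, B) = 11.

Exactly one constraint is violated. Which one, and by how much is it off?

Distance(T, B) = 11 — off by 5.00.

V = (0.00, 0.00) ✓; VH at 125.2° ✓; |VH| = 20.10 ✓; ∠VHE = 48.00° ✓; |HE| = 14.60 ✓; ∠(HE, EP) = 90.00° ✓; |EP| = 23.40 ✓; ∠(EP, PU) = 90.00° ✓; |PU| = 13.80 ✓; ∠PUT = 43.40° ✓; |UT| = 26.50 ✓; ∠UTB = 54.10° ✓; |TB| = 16.00 ✗.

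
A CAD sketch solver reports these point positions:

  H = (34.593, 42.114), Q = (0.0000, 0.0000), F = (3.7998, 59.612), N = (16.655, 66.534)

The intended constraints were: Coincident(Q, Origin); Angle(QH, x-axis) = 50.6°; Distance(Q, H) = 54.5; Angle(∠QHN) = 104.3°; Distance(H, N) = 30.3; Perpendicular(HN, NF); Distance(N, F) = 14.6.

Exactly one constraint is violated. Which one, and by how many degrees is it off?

Perpendicular(HN, NF) — off by 8.00°.

Q = (0.00, 0.00) ✓; QH at 50.60° ✓; |QH| = 54.50 ✓; ∠QHN = 104.3° ✓; |HN| = 30.30 ✓; ∠(HN, NF) = 82.00° ✗; |NF| = 14.60 ✓.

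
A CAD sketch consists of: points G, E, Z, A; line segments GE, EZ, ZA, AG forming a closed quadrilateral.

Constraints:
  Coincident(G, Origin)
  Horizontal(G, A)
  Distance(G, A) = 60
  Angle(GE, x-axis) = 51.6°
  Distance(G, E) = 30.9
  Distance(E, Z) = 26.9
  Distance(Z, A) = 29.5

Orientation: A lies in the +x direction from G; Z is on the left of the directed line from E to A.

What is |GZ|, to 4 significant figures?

52.86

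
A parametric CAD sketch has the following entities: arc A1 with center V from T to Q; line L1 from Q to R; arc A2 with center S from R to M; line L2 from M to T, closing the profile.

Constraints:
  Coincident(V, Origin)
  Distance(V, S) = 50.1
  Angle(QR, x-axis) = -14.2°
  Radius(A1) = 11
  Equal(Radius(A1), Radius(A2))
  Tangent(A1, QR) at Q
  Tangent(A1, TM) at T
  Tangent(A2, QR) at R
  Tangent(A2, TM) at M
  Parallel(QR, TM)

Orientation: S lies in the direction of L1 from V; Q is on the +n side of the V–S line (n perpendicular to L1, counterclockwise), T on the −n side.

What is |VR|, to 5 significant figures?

51.293

Tangency of A1 to both parallel lines with radius 11.0 puts Q and T at V ± 11.0·n: Q = (2.6984, 10.664), T = (-2.6984, -10.664). Equal radii place R and M the same way about S: R = S + 11.0·n = (51.268, -1.6260), M = S − 11.0·n = (45.871, -22.954). Then |VR| = |R − V| = 51.293.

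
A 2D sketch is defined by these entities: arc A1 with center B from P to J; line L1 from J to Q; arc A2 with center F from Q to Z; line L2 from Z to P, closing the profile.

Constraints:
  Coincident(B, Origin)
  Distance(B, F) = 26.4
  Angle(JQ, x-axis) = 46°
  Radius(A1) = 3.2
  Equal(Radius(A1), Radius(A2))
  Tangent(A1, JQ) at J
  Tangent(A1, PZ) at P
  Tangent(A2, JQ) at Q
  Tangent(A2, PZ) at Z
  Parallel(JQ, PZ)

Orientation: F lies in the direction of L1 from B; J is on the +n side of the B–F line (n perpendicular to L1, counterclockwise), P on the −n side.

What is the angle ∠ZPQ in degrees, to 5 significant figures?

13.627°

The slot axis is L1's direction at 46.0°, so u = (cos 46.0°, sin 46.0°) = (0.69466, 0.71934) and n = (−sin 46.0°, cos 46.0°) = (-0.71934, 0.69466). B is at the origin and F lies 26.4 along u from B, so F = 26.4·u = (18.339, 18.991). Tangency of A1 to both parallel lines with radius 3.2 puts J and P at B ± 3.2·n: J = (-2.3019, 2.2229), P = (2.3019, -2.2229). Equal radii place Q and Z the same way about F: Q = F + 3.2·n = (16.037, 21.213), Z = F − 3.2·n = (20.641, 16.768). Then cos ∠ZPQ = PZ·PQ / (|PZ||PQ|), giving 13.627°.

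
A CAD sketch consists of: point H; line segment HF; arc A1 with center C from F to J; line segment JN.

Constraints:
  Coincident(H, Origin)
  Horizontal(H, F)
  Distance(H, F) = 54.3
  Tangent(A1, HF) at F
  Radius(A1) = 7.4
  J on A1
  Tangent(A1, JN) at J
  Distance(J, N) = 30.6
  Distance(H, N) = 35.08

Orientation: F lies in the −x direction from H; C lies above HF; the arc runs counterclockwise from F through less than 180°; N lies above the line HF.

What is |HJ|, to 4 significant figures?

49.33

Checks: |CJ| = 7.400 ✓; ∠(CJ, JN) = 90.00° ✓; |JN| = 30.60 ✓; |HN| = 35.08 ✓.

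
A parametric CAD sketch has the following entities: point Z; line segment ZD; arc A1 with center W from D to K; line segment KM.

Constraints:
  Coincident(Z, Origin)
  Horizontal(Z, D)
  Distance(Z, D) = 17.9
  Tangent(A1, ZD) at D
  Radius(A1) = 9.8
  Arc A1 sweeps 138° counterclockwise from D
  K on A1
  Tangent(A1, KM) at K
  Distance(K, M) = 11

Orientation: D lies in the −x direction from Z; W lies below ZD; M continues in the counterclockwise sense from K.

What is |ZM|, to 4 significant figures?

29.37

Z is at the origin; ZD is horizontal with |ZD| = 17.9 and D on the −x side, so D = (-17.90, 0.000). Since A1 is tangent to ZD there, WD ⟂ ZD, so W = D + (0, -9.8) = (-17.90, -9.800). On A1, D sits at bearing 90° from W; a 138° counterclockwise sweep puts K at bearing 228°, so K = W + 9.8·(cos 228°, sin 228°) = (-24.46, -17.08). A1 meets KM tangentially, so WK is at right angles to KM, so KM runs along (−sin 228°, cos 228°); with |KM| = 11.0, M = (-16.28, -24.44). Then |ZM| = |M − Z| = 29.37.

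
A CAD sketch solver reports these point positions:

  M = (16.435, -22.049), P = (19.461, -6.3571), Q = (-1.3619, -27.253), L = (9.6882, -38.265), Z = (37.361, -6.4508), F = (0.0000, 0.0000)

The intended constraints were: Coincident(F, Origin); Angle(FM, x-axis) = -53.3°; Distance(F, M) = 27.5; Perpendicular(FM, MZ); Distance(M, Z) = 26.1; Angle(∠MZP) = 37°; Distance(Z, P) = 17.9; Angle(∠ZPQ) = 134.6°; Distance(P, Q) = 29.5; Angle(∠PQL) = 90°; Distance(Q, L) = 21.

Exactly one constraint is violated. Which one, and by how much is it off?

Distance(Q, L) = 21 — off by 5.40.

F = (0.00, 0.00) ✓; FM at -53.30° ✓; |FM| = 27.50 ✓; ∠(FM, MZ) = 90.00° ✓; |MZ| = 26.10 ✓; ∠MZP = 37.00° ✓; |ZP| = 17.90 ✓; ∠ZPQ = 134.6° ✓; |PQ| = 29.50 ✓; ∠PQL = 90.00° ✓; |QL| = 15.60 ✗.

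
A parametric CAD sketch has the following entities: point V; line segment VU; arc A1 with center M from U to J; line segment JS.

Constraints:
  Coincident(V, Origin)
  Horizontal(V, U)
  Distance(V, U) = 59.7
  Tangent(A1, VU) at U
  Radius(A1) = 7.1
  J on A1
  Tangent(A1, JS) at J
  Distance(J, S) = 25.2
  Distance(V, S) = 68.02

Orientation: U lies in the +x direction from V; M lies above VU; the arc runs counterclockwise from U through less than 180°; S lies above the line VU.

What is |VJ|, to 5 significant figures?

67.128

Checks: |MJ| = 7.100 ✓; ∠(MJ, JS) = 90.00° ✓; |JS| = 25.20 ✓; |VS| = 68.02 ✓.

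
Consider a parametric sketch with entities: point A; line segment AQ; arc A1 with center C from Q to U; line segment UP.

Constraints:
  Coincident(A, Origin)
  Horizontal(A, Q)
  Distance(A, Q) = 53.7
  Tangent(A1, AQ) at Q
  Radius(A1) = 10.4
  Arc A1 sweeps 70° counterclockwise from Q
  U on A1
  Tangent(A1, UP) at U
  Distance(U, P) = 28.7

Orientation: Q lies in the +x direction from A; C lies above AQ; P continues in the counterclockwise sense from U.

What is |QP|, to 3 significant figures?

39.1

On A1, Q sits at bearing -90° from C; a 70° counterclockwise sweep puts U at bearing -20°, so U = C + 10.4·(cos -20°, sin -20°) = (63.5, 6.84). Since A1 is tangent to UP there, CU ⟂ UP, so UP runs along (−sin -20°, cos -20°); with |UP| = 28.7, P = (73.3, 33.8). Then |QP| = |P − Q| = 39.1.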